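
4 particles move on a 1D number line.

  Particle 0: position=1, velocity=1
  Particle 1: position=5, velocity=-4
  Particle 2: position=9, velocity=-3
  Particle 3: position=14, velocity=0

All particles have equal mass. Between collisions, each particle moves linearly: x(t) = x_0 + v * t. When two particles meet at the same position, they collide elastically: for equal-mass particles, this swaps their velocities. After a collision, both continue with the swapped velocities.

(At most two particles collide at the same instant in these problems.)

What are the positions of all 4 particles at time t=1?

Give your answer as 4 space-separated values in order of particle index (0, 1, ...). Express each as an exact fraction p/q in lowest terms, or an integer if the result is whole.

Collision at t=4/5: particles 0 and 1 swap velocities; positions: p0=9/5 p1=9/5 p2=33/5 p3=14; velocities now: v0=-4 v1=1 v2=-3 v3=0
Advance to t=1 (no further collisions before then); velocities: v0=-4 v1=1 v2=-3 v3=0; positions = 1 2 6 14

Answer: 1 2 6 14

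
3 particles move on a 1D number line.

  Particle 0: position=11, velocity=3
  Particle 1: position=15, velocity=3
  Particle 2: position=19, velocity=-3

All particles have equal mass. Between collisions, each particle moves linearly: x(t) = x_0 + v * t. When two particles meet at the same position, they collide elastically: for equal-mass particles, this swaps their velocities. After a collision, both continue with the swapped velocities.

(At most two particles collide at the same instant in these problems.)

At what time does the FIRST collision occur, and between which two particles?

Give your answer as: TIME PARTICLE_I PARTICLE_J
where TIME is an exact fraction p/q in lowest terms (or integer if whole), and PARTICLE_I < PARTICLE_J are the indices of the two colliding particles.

Answer: 2/3 1 2

Derivation:
Pair (0,1): pos 11,15 vel 3,3 -> not approaching (rel speed 0 <= 0)
Pair (1,2): pos 15,19 vel 3,-3 -> gap=4, closing at 6/unit, collide at t=2/3
Earliest collision: t=2/3 between 1 and 2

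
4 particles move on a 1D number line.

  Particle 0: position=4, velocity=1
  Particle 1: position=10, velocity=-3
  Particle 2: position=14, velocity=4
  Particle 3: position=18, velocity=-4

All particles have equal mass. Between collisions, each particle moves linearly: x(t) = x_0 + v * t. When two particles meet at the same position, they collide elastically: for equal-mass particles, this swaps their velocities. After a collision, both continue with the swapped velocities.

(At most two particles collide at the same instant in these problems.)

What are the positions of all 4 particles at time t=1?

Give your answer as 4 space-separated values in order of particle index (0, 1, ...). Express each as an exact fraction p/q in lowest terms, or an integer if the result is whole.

Answer: 5 7 14 18

Derivation:
Collision at t=1/2: particles 2 and 3 swap velocities; positions: p0=9/2 p1=17/2 p2=16 p3=16; velocities now: v0=1 v1=-3 v2=-4 v3=4
Advance to t=1 (no further collisions before then); velocities: v0=1 v1=-3 v2=-4 v3=4; positions = 5 7 14 18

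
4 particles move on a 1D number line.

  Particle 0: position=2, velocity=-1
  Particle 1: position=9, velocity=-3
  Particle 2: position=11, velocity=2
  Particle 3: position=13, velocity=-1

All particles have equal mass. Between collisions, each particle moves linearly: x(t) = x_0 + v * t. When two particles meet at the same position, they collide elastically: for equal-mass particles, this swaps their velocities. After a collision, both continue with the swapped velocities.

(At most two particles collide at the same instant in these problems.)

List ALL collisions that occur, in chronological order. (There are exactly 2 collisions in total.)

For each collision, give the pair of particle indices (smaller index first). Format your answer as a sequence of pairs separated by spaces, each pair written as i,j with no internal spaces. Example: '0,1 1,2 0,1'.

Collision at t=2/3: particles 2 and 3 swap velocities; positions: p0=4/3 p1=7 p2=37/3 p3=37/3; velocities now: v0=-1 v1=-3 v2=-1 v3=2
Collision at t=7/2: particles 0 and 1 swap velocities; positions: p0=-3/2 p1=-3/2 p2=19/2 p3=18; velocities now: v0=-3 v1=-1 v2=-1 v3=2

Answer: 2,3 0,1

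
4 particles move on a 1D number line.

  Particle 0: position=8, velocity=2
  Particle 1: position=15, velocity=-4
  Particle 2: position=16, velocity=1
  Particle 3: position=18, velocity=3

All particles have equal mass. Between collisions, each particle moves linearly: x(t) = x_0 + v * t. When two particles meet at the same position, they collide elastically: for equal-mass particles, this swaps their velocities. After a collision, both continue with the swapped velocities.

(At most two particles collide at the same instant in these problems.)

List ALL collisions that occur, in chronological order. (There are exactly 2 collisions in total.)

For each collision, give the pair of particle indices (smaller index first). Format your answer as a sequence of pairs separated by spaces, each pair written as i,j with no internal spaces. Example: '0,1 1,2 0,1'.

Answer: 0,1 1,2

Derivation:
Collision at t=7/6: particles 0 and 1 swap velocities; positions: p0=31/3 p1=31/3 p2=103/6 p3=43/2; velocities now: v0=-4 v1=2 v2=1 v3=3
Collision at t=8: particles 1 and 2 swap velocities; positions: p0=-17 p1=24 p2=24 p3=42; velocities now: v0=-4 v1=1 v2=2 v3=3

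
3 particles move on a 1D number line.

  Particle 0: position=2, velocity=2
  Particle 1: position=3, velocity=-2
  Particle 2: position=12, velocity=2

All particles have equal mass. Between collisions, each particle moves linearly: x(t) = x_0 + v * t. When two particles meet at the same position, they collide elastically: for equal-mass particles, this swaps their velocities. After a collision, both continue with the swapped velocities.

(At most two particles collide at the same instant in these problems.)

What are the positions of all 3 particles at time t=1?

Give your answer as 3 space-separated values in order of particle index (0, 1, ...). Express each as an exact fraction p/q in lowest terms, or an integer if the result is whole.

Answer: 1 4 14

Derivation:
Collision at t=1/4: particles 0 and 1 swap velocities; positions: p0=5/2 p1=5/2 p2=25/2; velocities now: v0=-2 v1=2 v2=2
Advance to t=1 (no further collisions before then); velocities: v0=-2 v1=2 v2=2; positions = 1 4 14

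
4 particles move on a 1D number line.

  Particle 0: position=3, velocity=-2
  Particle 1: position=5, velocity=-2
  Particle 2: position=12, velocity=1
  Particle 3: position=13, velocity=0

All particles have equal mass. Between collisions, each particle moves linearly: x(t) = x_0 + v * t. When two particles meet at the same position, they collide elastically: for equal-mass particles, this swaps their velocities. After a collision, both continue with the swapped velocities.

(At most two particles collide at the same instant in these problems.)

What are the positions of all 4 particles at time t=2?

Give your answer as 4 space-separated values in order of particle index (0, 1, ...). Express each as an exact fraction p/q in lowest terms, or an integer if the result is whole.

Answer: -1 1 13 14

Derivation:
Collision at t=1: particles 2 and 3 swap velocities; positions: p0=1 p1=3 p2=13 p3=13; velocities now: v0=-2 v1=-2 v2=0 v3=1
Advance to t=2 (no further collisions before then); velocities: v0=-2 v1=-2 v2=0 v3=1; positions = -1 1 13 14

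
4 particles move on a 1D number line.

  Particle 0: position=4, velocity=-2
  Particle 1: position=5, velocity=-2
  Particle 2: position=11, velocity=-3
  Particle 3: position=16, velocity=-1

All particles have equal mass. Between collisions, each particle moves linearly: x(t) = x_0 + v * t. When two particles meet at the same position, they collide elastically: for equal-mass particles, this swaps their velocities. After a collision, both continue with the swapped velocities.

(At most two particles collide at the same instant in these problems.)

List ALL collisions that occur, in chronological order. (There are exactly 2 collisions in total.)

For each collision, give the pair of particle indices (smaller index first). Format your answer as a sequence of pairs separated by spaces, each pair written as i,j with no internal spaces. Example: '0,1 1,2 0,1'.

Collision at t=6: particles 1 and 2 swap velocities; positions: p0=-8 p1=-7 p2=-7 p3=10; velocities now: v0=-2 v1=-3 v2=-2 v3=-1
Collision at t=7: particles 0 and 1 swap velocities; positions: p0=-10 p1=-10 p2=-9 p3=9; velocities now: v0=-3 v1=-2 v2=-2 v3=-1

Answer: 1,2 0,1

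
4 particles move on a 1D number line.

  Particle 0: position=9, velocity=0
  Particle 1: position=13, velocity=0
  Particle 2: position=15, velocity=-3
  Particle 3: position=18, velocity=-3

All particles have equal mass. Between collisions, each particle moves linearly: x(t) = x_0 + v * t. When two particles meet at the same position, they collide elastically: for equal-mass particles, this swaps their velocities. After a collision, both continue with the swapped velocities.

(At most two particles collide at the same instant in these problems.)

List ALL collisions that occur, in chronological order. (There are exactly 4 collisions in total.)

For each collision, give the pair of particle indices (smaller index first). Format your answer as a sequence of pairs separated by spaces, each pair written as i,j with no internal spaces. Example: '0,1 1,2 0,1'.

Answer: 1,2 2,3 0,1 1,2

Derivation:
Collision at t=2/3: particles 1 and 2 swap velocities; positions: p0=9 p1=13 p2=13 p3=16; velocities now: v0=0 v1=-3 v2=0 v3=-3
Collision at t=5/3: particles 2 and 3 swap velocities; positions: p0=9 p1=10 p2=13 p3=13; velocities now: v0=0 v1=-3 v2=-3 v3=0
Collision at t=2: particles 0 and 1 swap velocities; positions: p0=9 p1=9 p2=12 p3=13; velocities now: v0=-3 v1=0 v2=-3 v3=0
Collision at t=3: particles 1 and 2 swap velocities; positions: p0=6 p1=9 p2=9 p3=13; velocities now: v0=-3 v1=-3 v2=0 v3=0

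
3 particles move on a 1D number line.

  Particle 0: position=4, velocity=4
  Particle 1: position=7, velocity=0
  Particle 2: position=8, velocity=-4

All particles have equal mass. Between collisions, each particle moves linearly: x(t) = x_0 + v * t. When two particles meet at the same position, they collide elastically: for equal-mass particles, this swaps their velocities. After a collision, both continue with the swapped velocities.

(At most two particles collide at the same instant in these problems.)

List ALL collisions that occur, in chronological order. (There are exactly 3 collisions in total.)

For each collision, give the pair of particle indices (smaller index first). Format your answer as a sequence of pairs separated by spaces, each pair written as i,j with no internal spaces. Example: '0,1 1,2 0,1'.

Answer: 1,2 0,1 1,2

Derivation:
Collision at t=1/4: particles 1 and 2 swap velocities; positions: p0=5 p1=7 p2=7; velocities now: v0=4 v1=-4 v2=0
Collision at t=1/2: particles 0 and 1 swap velocities; positions: p0=6 p1=6 p2=7; velocities now: v0=-4 v1=4 v2=0
Collision at t=3/4: particles 1 and 2 swap velocities; positions: p0=5 p1=7 p2=7; velocities now: v0=-4 v1=0 v2=4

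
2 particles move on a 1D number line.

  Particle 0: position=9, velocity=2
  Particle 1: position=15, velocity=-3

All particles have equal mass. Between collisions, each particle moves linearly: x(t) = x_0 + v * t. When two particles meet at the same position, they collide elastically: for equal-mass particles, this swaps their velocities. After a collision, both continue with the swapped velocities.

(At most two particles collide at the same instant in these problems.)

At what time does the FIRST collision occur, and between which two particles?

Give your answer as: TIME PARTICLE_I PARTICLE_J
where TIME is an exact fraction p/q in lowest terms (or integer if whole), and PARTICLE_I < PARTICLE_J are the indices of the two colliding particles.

Pair (0,1): pos 9,15 vel 2,-3 -> gap=6, closing at 5/unit, collide at t=6/5
Earliest collision: t=6/5 between 0 and 1

Answer: 6/5 0 1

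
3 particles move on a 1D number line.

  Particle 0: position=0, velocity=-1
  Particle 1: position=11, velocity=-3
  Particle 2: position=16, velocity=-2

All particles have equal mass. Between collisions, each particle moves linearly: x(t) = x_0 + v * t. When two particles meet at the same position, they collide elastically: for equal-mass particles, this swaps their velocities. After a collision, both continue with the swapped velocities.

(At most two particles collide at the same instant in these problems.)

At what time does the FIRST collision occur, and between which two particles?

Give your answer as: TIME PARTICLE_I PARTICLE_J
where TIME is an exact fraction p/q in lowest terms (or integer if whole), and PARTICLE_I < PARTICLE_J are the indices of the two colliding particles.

Pair (0,1): pos 0,11 vel -1,-3 -> gap=11, closing at 2/unit, collide at t=11/2
Pair (1,2): pos 11,16 vel -3,-2 -> not approaching (rel speed -1 <= 0)
Earliest collision: t=11/2 between 0 and 1

Answer: 11/2 0 1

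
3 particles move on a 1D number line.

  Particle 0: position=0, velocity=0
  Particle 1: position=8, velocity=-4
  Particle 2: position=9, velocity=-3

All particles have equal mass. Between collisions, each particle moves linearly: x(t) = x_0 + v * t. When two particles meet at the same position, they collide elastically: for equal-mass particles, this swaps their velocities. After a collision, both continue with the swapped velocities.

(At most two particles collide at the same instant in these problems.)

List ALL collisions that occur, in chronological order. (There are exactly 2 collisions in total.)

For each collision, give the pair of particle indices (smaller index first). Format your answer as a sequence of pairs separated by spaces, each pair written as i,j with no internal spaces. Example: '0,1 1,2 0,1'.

Collision at t=2: particles 0 and 1 swap velocities; positions: p0=0 p1=0 p2=3; velocities now: v0=-4 v1=0 v2=-3
Collision at t=3: particles 1 and 2 swap velocities; positions: p0=-4 p1=0 p2=0; velocities now: v0=-4 v1=-3 v2=0

Answer: 0,1 1,2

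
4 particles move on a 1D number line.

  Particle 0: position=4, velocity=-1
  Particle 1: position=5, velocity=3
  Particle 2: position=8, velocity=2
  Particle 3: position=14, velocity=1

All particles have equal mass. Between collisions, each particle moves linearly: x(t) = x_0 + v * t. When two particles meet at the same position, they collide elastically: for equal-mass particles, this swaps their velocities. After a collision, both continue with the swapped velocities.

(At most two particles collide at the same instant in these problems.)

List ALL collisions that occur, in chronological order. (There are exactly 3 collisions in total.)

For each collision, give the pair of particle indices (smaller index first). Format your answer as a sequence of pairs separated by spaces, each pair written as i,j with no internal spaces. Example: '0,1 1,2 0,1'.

Answer: 1,2 2,3 1,2

Derivation:
Collision at t=3: particles 1 and 2 swap velocities; positions: p0=1 p1=14 p2=14 p3=17; velocities now: v0=-1 v1=2 v2=3 v3=1
Collision at t=9/2: particles 2 and 3 swap velocities; positions: p0=-1/2 p1=17 p2=37/2 p3=37/2; velocities now: v0=-1 v1=2 v2=1 v3=3
Collision at t=6: particles 1 and 2 swap velocities; positions: p0=-2 p1=20 p2=20 p3=23; velocities now: v0=-1 v1=1 v2=2 v3=3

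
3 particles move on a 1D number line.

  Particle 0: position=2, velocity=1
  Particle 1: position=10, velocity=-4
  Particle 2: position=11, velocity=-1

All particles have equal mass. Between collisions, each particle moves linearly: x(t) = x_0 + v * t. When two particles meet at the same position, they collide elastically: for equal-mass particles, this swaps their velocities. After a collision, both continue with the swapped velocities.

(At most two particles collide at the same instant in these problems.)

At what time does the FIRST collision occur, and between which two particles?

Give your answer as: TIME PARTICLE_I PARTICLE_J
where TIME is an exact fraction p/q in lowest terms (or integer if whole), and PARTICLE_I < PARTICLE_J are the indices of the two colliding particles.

Answer: 8/5 0 1

Derivation:
Pair (0,1): pos 2,10 vel 1,-4 -> gap=8, closing at 5/unit, collide at t=8/5
Pair (1,2): pos 10,11 vel -4,-1 -> not approaching (rel speed -3 <= 0)
Earliest collision: t=8/5 between 0 and 1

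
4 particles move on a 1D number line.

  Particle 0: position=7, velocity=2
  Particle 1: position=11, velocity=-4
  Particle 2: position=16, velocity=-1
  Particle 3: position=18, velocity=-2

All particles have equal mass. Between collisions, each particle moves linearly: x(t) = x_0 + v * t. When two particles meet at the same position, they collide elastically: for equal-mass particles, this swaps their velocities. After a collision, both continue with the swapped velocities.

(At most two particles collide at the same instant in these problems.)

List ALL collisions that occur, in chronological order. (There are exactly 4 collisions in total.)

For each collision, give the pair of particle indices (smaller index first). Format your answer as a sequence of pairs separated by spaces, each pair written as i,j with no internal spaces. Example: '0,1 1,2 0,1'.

Answer: 0,1 2,3 1,2 2,3

Derivation:
Collision at t=2/3: particles 0 and 1 swap velocities; positions: p0=25/3 p1=25/3 p2=46/3 p3=50/3; velocities now: v0=-4 v1=2 v2=-1 v3=-2
Collision at t=2: particles 2 and 3 swap velocities; positions: p0=3 p1=11 p2=14 p3=14; velocities now: v0=-4 v1=2 v2=-2 v3=-1
Collision at t=11/4: particles 1 and 2 swap velocities; positions: p0=0 p1=25/2 p2=25/2 p3=53/4; velocities now: v0=-4 v1=-2 v2=2 v3=-1
Collision at t=3: particles 2 and 3 swap velocities; positions: p0=-1 p1=12 p2=13 p3=13; velocities now: v0=-4 v1=-2 v2=-1 v3=2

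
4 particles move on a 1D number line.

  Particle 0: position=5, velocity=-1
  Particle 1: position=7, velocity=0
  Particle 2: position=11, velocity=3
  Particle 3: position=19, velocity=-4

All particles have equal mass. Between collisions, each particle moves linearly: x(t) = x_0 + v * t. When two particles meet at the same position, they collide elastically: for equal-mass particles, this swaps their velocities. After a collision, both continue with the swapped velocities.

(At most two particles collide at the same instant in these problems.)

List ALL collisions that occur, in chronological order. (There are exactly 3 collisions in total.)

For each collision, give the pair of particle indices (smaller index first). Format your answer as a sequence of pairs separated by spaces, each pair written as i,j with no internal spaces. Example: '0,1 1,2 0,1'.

Answer: 2,3 1,2 0,1

Derivation:
Collision at t=8/7: particles 2 and 3 swap velocities; positions: p0=27/7 p1=7 p2=101/7 p3=101/7; velocities now: v0=-1 v1=0 v2=-4 v3=3
Collision at t=3: particles 1 and 2 swap velocities; positions: p0=2 p1=7 p2=7 p3=20; velocities now: v0=-1 v1=-4 v2=0 v3=3
Collision at t=14/3: particles 0 and 1 swap velocities; positions: p0=1/3 p1=1/3 p2=7 p3=25; velocities now: v0=-4 v1=-1 v2=0 v3=3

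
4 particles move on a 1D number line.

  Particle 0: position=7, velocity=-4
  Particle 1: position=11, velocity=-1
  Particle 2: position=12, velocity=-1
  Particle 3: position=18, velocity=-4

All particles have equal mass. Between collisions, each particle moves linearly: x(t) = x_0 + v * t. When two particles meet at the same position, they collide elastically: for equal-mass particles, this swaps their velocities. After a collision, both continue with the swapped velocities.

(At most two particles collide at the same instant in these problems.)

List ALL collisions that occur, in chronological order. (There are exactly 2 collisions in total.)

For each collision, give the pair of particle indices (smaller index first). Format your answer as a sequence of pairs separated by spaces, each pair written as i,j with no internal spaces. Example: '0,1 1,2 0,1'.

Answer: 2,3 1,2

Derivation:
Collision at t=2: particles 2 and 3 swap velocities; positions: p0=-1 p1=9 p2=10 p3=10; velocities now: v0=-4 v1=-1 v2=-4 v3=-1
Collision at t=7/3: particles 1 and 2 swap velocities; positions: p0=-7/3 p1=26/3 p2=26/3 p3=29/3; velocities now: v0=-4 v1=-4 v2=-1 v3=-1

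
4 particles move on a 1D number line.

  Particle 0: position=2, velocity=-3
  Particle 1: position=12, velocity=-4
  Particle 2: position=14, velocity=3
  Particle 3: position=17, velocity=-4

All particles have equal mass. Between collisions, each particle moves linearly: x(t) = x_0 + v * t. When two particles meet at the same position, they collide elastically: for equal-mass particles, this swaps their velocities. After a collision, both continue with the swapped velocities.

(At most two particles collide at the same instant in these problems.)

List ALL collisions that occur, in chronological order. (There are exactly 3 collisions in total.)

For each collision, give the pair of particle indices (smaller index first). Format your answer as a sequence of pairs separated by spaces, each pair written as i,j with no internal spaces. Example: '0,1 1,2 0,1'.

Answer: 2,3 0,1 1,2

Derivation:
Collision at t=3/7: particles 2 and 3 swap velocities; positions: p0=5/7 p1=72/7 p2=107/7 p3=107/7; velocities now: v0=-3 v1=-4 v2=-4 v3=3
Collision at t=10: particles 0 and 1 swap velocities; positions: p0=-28 p1=-28 p2=-23 p3=44; velocities now: v0=-4 v1=-3 v2=-4 v3=3
Collision at t=15: particles 1 and 2 swap velocities; positions: p0=-48 p1=-43 p2=-43 p3=59; velocities now: v0=-4 v1=-4 v2=-3 v3=3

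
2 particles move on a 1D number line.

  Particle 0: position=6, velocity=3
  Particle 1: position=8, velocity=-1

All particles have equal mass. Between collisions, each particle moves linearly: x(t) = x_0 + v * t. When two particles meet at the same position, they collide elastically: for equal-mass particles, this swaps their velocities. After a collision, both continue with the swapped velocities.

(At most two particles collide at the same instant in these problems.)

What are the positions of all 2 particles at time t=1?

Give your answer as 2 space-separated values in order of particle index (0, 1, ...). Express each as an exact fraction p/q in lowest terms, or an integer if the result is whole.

Collision at t=1/2: particles 0 and 1 swap velocities; positions: p0=15/2 p1=15/2; velocities now: v0=-1 v1=3
Advance to t=1 (no further collisions before then); velocities: v0=-1 v1=3; positions = 7 9

Answer: 7 9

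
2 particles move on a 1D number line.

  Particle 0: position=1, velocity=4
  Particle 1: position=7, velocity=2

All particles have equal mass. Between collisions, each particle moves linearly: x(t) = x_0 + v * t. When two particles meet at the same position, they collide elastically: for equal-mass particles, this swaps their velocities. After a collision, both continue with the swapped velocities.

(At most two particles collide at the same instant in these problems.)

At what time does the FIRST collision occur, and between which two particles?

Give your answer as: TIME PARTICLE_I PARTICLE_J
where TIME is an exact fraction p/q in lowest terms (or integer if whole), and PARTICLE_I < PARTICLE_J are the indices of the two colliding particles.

Pair (0,1): pos 1,7 vel 4,2 -> gap=6, closing at 2/unit, collide at t=3
Earliest collision: t=3 between 0 and 1

Answer: 3 0 1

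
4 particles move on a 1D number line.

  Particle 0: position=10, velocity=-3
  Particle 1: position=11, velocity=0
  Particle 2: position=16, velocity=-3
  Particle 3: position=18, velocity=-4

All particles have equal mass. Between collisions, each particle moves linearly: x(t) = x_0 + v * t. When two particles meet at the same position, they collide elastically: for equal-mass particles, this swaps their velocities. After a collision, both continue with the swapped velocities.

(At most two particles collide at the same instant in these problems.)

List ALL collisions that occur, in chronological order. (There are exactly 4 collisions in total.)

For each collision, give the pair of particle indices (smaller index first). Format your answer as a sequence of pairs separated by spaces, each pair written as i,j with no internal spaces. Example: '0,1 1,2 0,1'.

Collision at t=5/3: particles 1 and 2 swap velocities; positions: p0=5 p1=11 p2=11 p3=34/3; velocities now: v0=-3 v1=-3 v2=0 v3=-4
Collision at t=7/4: particles 2 and 3 swap velocities; positions: p0=19/4 p1=43/4 p2=11 p3=11; velocities now: v0=-3 v1=-3 v2=-4 v3=0
Collision at t=2: particles 1 and 2 swap velocities; positions: p0=4 p1=10 p2=10 p3=11; velocities now: v0=-3 v1=-4 v2=-3 v3=0
Collision at t=8: particles 0 and 1 swap velocities; positions: p0=-14 p1=-14 p2=-8 p3=11; velocities now: v0=-4 v1=-3 v2=-3 v3=0

Answer: 1,2 2,3 1,2 0,1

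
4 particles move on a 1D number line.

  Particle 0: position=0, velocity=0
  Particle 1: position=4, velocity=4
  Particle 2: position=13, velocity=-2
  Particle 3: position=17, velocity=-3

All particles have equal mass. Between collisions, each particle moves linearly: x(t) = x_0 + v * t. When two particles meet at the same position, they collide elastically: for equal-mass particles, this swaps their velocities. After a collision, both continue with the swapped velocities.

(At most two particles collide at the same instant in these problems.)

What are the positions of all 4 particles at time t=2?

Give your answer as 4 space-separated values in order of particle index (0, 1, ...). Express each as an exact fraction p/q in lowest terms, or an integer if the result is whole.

Collision at t=3/2: particles 1 and 2 swap velocities; positions: p0=0 p1=10 p2=10 p3=25/2; velocities now: v0=0 v1=-2 v2=4 v3=-3
Collision at t=13/7: particles 2 and 3 swap velocities; positions: p0=0 p1=65/7 p2=80/7 p3=80/7; velocities now: v0=0 v1=-2 v2=-3 v3=4
Advance to t=2 (no further collisions before then); velocities: v0=0 v1=-2 v2=-3 v3=4; positions = 0 9 11 12

Answer: 0 9 11 12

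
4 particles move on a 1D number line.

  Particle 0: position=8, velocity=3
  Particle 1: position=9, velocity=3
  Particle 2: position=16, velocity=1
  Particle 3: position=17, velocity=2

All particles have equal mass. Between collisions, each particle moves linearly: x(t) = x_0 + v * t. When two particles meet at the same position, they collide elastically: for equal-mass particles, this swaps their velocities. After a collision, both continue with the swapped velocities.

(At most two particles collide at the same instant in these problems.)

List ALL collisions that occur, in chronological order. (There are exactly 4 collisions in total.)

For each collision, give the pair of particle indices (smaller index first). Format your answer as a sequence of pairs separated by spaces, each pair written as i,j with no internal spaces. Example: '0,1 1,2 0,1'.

Answer: 1,2 0,1 2,3 1,2

Derivation:
Collision at t=7/2: particles 1 and 2 swap velocities; positions: p0=37/2 p1=39/2 p2=39/2 p3=24; velocities now: v0=3 v1=1 v2=3 v3=2
Collision at t=4: particles 0 and 1 swap velocities; positions: p0=20 p1=20 p2=21 p3=25; velocities now: v0=1 v1=3 v2=3 v3=2
Collision at t=8: particles 2 and 3 swap velocities; positions: p0=24 p1=32 p2=33 p3=33; velocities now: v0=1 v1=3 v2=2 v3=3
Collision at t=9: particles 1 and 2 swap velocities; positions: p0=25 p1=35 p2=35 p3=36; velocities now: v0=1 v1=2 v2=3 v3=3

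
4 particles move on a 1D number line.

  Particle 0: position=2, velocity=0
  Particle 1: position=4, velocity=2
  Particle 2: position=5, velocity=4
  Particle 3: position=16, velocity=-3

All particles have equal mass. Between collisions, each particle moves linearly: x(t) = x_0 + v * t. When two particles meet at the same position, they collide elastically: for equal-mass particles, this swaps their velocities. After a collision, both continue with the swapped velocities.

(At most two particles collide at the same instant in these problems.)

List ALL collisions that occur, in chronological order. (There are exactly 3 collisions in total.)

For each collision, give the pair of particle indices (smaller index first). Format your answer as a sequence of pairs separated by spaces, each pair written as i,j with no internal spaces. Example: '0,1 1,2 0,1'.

Answer: 2,3 1,2 0,1

Derivation:
Collision at t=11/7: particles 2 and 3 swap velocities; positions: p0=2 p1=50/7 p2=79/7 p3=79/7; velocities now: v0=0 v1=2 v2=-3 v3=4
Collision at t=12/5: particles 1 and 2 swap velocities; positions: p0=2 p1=44/5 p2=44/5 p3=73/5; velocities now: v0=0 v1=-3 v2=2 v3=4
Collision at t=14/3: particles 0 and 1 swap velocities; positions: p0=2 p1=2 p2=40/3 p3=71/3; velocities now: v0=-3 v1=0 v2=2 v3=4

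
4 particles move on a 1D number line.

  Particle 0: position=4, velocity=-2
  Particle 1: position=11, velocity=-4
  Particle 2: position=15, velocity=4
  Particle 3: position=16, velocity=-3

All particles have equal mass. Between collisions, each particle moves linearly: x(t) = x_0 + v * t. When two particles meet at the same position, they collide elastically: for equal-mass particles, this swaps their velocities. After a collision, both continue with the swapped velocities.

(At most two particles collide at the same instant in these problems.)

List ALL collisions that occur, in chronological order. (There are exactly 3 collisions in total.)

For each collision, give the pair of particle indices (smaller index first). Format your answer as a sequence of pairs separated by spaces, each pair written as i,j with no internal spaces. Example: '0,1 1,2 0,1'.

Answer: 2,3 0,1 1,2

Derivation:
Collision at t=1/7: particles 2 and 3 swap velocities; positions: p0=26/7 p1=73/7 p2=109/7 p3=109/7; velocities now: v0=-2 v1=-4 v2=-3 v3=4
Collision at t=7/2: particles 0 and 1 swap velocities; positions: p0=-3 p1=-3 p2=11/2 p3=29; velocities now: v0=-4 v1=-2 v2=-3 v3=4
Collision at t=12: particles 1 and 2 swap velocities; positions: p0=-37 p1=-20 p2=-20 p3=63; velocities now: v0=-4 v1=-3 v2=-2 v3=4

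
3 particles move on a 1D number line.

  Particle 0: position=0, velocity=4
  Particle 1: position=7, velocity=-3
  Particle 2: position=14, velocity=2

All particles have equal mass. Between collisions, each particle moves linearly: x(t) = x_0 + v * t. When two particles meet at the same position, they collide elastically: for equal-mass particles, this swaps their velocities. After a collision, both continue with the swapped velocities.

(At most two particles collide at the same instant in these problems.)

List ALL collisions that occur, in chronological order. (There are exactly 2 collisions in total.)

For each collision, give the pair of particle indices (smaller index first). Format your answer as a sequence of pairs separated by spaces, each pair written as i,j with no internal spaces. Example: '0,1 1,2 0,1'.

Answer: 0,1 1,2

Derivation:
Collision at t=1: particles 0 and 1 swap velocities; positions: p0=4 p1=4 p2=16; velocities now: v0=-3 v1=4 v2=2
Collision at t=7: particles 1 and 2 swap velocities; positions: p0=-14 p1=28 p2=28; velocities now: v0=-3 v1=2 v2=4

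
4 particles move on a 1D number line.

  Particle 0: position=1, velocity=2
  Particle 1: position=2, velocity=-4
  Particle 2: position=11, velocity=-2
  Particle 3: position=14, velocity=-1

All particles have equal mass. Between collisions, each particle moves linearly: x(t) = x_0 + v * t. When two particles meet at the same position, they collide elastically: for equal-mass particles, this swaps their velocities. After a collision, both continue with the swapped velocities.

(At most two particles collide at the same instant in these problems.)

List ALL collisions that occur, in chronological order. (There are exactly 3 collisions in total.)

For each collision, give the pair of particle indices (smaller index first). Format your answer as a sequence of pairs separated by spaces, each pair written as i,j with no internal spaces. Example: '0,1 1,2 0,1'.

Collision at t=1/6: particles 0 and 1 swap velocities; positions: p0=4/3 p1=4/3 p2=32/3 p3=83/6; velocities now: v0=-4 v1=2 v2=-2 v3=-1
Collision at t=5/2: particles 1 and 2 swap velocities; positions: p0=-8 p1=6 p2=6 p3=23/2; velocities now: v0=-4 v1=-2 v2=2 v3=-1
Collision at t=13/3: particles 2 and 3 swap velocities; positions: p0=-46/3 p1=7/3 p2=29/3 p3=29/3; velocities now: v0=-4 v1=-2 v2=-1 v3=2

Answer: 0,1 1,2 2,3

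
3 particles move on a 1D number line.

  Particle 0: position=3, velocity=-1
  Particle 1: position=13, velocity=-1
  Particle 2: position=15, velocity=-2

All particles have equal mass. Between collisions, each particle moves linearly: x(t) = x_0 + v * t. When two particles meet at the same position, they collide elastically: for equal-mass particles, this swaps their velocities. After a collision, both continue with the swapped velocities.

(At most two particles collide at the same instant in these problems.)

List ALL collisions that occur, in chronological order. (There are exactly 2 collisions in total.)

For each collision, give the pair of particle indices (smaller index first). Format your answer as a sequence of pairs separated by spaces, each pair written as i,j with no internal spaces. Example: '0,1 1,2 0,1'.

Answer: 1,2 0,1

Derivation:
Collision at t=2: particles 1 and 2 swap velocities; positions: p0=1 p1=11 p2=11; velocities now: v0=-1 v1=-2 v2=-1
Collision at t=12: particles 0 and 1 swap velocities; positions: p0=-9 p1=-9 p2=1; velocities now: v0=-2 v1=-1 v2=-1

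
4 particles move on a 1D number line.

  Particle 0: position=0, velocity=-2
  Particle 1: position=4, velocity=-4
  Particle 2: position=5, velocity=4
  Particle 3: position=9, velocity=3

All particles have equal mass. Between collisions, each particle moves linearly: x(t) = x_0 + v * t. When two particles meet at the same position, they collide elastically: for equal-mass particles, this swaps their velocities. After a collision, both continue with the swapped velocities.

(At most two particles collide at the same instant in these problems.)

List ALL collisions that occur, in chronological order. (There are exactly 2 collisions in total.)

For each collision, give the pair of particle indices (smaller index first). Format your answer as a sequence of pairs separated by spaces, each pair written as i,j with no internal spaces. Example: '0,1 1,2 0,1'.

Collision at t=2: particles 0 and 1 swap velocities; positions: p0=-4 p1=-4 p2=13 p3=15; velocities now: v0=-4 v1=-2 v2=4 v3=3
Collision at t=4: particles 2 and 3 swap velocities; positions: p0=-12 p1=-8 p2=21 p3=21; velocities now: v0=-4 v1=-2 v2=3 v3=4

Answer: 0,1 2,3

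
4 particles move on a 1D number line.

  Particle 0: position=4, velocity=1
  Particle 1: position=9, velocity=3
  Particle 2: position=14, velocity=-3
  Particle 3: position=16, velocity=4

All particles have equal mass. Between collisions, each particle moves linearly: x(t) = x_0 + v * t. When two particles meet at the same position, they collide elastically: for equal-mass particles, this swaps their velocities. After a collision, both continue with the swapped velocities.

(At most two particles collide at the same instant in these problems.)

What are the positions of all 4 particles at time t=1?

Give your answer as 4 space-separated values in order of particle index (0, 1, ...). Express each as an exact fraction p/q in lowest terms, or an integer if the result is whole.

Answer: 5 11 12 20

Derivation:
Collision at t=5/6: particles 1 and 2 swap velocities; positions: p0=29/6 p1=23/2 p2=23/2 p3=58/3; velocities now: v0=1 v1=-3 v2=3 v3=4
Advance to t=1 (no further collisions before then); velocities: v0=1 v1=-3 v2=3 v3=4; positions = 5 11 12 20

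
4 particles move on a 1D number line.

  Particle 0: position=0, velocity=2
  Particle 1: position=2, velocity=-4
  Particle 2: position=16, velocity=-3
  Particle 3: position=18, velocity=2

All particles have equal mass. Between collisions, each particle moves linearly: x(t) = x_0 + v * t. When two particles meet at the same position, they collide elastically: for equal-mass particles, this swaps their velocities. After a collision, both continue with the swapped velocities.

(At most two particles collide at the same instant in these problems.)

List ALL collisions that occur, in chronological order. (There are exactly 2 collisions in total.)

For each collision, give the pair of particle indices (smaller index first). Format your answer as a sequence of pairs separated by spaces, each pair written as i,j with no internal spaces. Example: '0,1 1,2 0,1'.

Collision at t=1/3: particles 0 and 1 swap velocities; positions: p0=2/3 p1=2/3 p2=15 p3=56/3; velocities now: v0=-4 v1=2 v2=-3 v3=2
Collision at t=16/5: particles 1 and 2 swap velocities; positions: p0=-54/5 p1=32/5 p2=32/5 p3=122/5; velocities now: v0=-4 v1=-3 v2=2 v3=2

Answer: 0,1 1,2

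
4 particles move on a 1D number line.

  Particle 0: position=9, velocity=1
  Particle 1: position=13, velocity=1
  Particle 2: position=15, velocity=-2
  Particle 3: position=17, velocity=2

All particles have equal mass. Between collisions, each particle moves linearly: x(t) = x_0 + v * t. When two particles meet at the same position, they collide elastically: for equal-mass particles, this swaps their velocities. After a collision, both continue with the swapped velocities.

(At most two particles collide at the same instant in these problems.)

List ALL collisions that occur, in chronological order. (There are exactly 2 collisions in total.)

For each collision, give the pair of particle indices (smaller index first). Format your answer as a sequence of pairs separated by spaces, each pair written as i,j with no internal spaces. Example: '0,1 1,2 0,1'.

Answer: 1,2 0,1

Derivation:
Collision at t=2/3: particles 1 and 2 swap velocities; positions: p0=29/3 p1=41/3 p2=41/3 p3=55/3; velocities now: v0=1 v1=-2 v2=1 v3=2
Collision at t=2: particles 0 and 1 swap velocities; positions: p0=11 p1=11 p2=15 p3=21; velocities now: v0=-2 v1=1 v2=1 v3=2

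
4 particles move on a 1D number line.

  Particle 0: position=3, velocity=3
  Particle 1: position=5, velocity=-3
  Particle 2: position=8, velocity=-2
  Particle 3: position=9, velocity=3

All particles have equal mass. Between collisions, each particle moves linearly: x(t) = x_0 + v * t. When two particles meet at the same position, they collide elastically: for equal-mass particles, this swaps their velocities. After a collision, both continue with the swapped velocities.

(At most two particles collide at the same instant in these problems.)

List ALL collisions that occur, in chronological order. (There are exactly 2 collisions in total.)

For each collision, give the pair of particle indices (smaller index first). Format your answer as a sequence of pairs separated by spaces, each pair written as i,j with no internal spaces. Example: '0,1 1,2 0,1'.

Collision at t=1/3: particles 0 and 1 swap velocities; positions: p0=4 p1=4 p2=22/3 p3=10; velocities now: v0=-3 v1=3 v2=-2 v3=3
Collision at t=1: particles 1 and 2 swap velocities; positions: p0=2 p1=6 p2=6 p3=12; velocities now: v0=-3 v1=-2 v2=3 v3=3

Answer: 0,1 1,2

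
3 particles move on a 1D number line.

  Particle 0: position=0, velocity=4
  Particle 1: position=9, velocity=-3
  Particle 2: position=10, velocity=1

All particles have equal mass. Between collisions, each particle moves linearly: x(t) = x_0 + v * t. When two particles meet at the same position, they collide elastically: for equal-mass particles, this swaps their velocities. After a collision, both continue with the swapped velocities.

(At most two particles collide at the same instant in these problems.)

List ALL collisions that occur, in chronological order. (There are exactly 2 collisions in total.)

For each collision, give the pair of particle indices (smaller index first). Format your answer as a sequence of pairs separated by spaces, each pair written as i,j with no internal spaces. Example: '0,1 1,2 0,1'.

Collision at t=9/7: particles 0 and 1 swap velocities; positions: p0=36/7 p1=36/7 p2=79/7; velocities now: v0=-3 v1=4 v2=1
Collision at t=10/3: particles 1 and 2 swap velocities; positions: p0=-1 p1=40/3 p2=40/3; velocities now: v0=-3 v1=1 v2=4

Answer: 0,1 1,2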